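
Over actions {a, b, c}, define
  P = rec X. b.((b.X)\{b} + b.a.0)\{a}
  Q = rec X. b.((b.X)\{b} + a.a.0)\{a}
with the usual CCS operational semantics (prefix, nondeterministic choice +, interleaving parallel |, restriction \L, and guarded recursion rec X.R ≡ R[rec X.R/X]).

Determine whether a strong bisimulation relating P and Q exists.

Reachable graph of P (3 states):
  u0 = rec X. b.((b.X)\{b} + b.a.0)\{a} | ··b··> u1
  u1 = ((b.(rec X. b.((b.X)\{b} + b.a.0)\{a}))\{b} + b.a.0)\{a} | ··b··> u2
  u2 = (a.0)\{a} | deadlocked
Reachable graph of Q (2 states):
  v0 = rec X. b.((b.X)\{b} + a.a.0)\{a} | ··b··> v1
  v1 = ((b.(rec X. b.((b.X)\{b} + a.a.0)\{a}))\{b} + a.a.0)\{a} | deadlocked
Partition-refinement fixed point:
  B0 = {u0}
  B1 = {u1, v0}
  B2 = {u2, v1}
u0 ∈ B0, v0 ∈ B1 → different blocks

not bisimilar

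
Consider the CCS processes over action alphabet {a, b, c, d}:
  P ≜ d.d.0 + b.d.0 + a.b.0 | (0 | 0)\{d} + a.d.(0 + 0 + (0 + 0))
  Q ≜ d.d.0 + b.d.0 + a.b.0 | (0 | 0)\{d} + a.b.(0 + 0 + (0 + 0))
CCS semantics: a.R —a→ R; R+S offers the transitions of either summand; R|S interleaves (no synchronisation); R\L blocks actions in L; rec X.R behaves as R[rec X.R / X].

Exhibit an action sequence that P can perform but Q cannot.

P's transition system — 7 states:
  m0 = d.d.0 + b.d.0 + a.b.0 | (0 | 0)\{d} + a.d.(0 + 0 + (0 + 0)) ⊢ —a→ m1, —a→ m2, —b→ m3, —d→ m3
  m1 = b.0 | (0 | 0)\{d} ⊢ —b→ m4
  m2 = d.(0 + 0 + (0 + 0)) ⊢ —d→ m5
  m3 = d.0 ⊢ —d→ m6
  m4 = 0 | (0 | 0)\{d} ⊢ ·
  m5 = 0 + 0 + (0 + 0) ⊢ ·
  m6 = 0 ⊢ ·
Q's transition system — 7 states:
  n0 = d.d.0 + b.d.0 + a.b.0 | (0 | 0)\{d} + a.b.(0 + 0 + (0 + 0)) ⊢ —a→ n1, —a→ n2, —b→ n3, —d→ n3
  n1 = b.(0 + 0 + (0 + 0)) ⊢ —b→ n4
  n2 = b.0 | (0 | 0)\{d} ⊢ —b→ n5
  n3 = d.0 ⊢ —d→ n6
  n4 = 0 + 0 + (0 + 0) ⊢ ·
  n5 = 0 | (0 | 0)\{d} ⊢ ·
  n6 = 0 ⊢ ·
Trace ⟨ad⟩ through P, begin at {m0}:
  step 1 (a): {m1, m2}
  step 2 (d): {m5}
  ✓ P
Trace ⟨ad⟩ through Q, begin at {n0}:
  step 1 (a): {n1, n2}
  step 2 (d): ∅  — Q cannot continue

ad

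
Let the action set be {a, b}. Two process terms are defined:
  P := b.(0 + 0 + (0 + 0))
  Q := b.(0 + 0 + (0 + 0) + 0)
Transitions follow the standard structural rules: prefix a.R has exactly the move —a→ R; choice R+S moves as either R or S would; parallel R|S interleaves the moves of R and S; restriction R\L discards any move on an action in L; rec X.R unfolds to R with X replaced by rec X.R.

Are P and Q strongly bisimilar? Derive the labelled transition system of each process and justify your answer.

YES

Reachable graph of P (2 states):
  p0 = b.(0 + 0 + (0 + 0)) | --b--▸ p1
  p1 = 0 + 0 + (0 + 0) | (no moves)
Reachable graph of Q (2 states):
  q0 = b.(0 + 0 + (0 + 0) + 0) | --b--▸ q1
  q1 = 0 + 0 + (0 + 0) + 0 | (no moves)
Bisimilarity quotient blocks:
  B0 = {p0, q0}
  B1 = {p1, q1}
p0 ∈ B0, q0 ∈ B0 → same block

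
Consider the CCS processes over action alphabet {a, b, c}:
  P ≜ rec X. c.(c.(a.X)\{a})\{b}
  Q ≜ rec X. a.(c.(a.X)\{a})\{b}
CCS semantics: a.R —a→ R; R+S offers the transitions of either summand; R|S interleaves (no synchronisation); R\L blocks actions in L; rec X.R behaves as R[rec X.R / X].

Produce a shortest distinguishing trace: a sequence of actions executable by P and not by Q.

c

P's transition system — 3 states:
  m0 = rec X. c.(c.(a.X)\{a})\{b} ⊢ =c=> m1
  m1 = (c.(a.(rec X. c.(c.(a.X)\{a})\{b}))\{a})\{b} ⊢ =c=> m2
  m2 = (a.(rec X. c.(c.(a.X)\{a})\{b}))\{a}\{b} ⊢ deadlocked
Q's transition system — 3 states:
  n0 = rec X. a.(c.(a.X)\{a})\{b} ⊢ =a=> n1
  n1 = (c.(a.(rec X. a.(c.(a.X)\{a})\{b}))\{a})\{b} ⊢ =c=> n2
  n2 = (a.(rec X. a.(c.(a.X)\{a})\{b}))\{a}\{b} ⊢ deadlocked
Run σ = ⟨c⟩ on P: start {m0}
  after c @ step 1: {m1}
  P completes σ.
Run σ = ⟨c⟩ on Q: start {n0}
  after c @ step 1: ∅  — Q cannot continue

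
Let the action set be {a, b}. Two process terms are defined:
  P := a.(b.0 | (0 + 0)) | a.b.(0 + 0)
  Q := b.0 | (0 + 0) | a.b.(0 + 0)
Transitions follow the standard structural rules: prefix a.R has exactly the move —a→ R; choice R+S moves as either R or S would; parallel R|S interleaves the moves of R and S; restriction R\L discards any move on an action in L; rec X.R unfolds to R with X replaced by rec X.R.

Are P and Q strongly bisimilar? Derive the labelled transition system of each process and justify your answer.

NO

LTS(P): 9 reachable states
  u0 = a.(b.0 | (0 + 0)) | a.b.(0 + 0) has moves -a-> u1, -a-> u2
  u1 = a.(b.0 | (0 + 0)) | b.(0 + 0) has moves -a-> u3, -b-> u4
  u2 = b.0 | (0 + 0) | a.b.(0 + 0) has moves -a-> u3, -b-> u5
  u3 = b.0 | (0 + 0) | b.(0 + 0) has moves -b-> u6, -b-> u7
  u4 = a.(b.0 | (0 + 0)) | (0 + 0) has moves -a-> u7
  u5 = 0 | (0 + 0) | a.b.(0 + 0) has moves -a-> u6
  u6 = 0 | (0 + 0) | b.(0 + 0) has moves -b-> u8
  u7 = b.0 | (0 + 0) | (0 + 0) has moves -b-> u8
  u8 = 0 | (0 + 0) | (0 + 0) has moves deadlocked
LTS(Q): 6 reachable states
  v0 = b.0 | (0 + 0) | a.b.(0 + 0) has moves -a-> v1, -b-> v2
  v1 = b.0 | (0 + 0) | b.(0 + 0) has moves -b-> v3, -b-> v4
  v2 = 0 | (0 + 0) | a.b.(0 + 0) has moves -a-> v3
  v3 = 0 | (0 + 0) | b.(0 + 0) has moves -b-> v5
  v4 = b.0 | (0 + 0) | (0 + 0) has moves -b-> v5
  v5 = 0 | (0 + 0) | (0 + 0) has moves deadlocked
Partition-refinement fixed point:
  B0 = {u0}
  B1 = {u1, u2, v0}
  B2 = {u4, u5, v2}
  B3 = {u6, u7, v3, v4}
  B4 = {u8, v5}
  B5 = {u3, v1}
u0 ∈ B0, v0 ∈ B1 → different blocks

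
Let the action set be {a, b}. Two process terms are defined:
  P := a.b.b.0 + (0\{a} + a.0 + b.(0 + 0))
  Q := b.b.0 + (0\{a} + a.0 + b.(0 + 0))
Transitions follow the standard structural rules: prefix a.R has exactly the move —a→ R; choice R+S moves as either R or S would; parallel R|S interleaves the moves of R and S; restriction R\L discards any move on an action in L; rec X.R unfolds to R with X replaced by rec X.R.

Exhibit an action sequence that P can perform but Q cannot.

LTS(P): 5 reachable states
  s0 = a.b.b.0 + (0\{a} + a.0 + b.(0 + 0)) → -a-> s1, -a-> s2, -b-> s3
  s1 = 0 → (no moves)
  s2 = b.b.0 → -b-> s4
  s3 = 0 + 0 → (no moves)
  s4 = b.0 → -b-> s1
LTS(Q): 4 reachable states
  t0 = b.b.0 + (0\{a} + a.0 + b.(0 + 0)) → -a-> t1, -b-> t2, -b-> t3
  t1 = 0 → (no moves)
  t2 = 0 + 0 → (no moves)
  t3 = b.0 → -b-> t1
Run σ = ⟨ab⟩ on P: start {s0}
  step 1 (a): {s1, s2}
  step 2 (b): {s4}
  P completes σ.
Run σ = ⟨ab⟩ on Q: start {t0}
  step 1 (a): {t1}
  step 2 (b): ∅  — Q cannot continue

ab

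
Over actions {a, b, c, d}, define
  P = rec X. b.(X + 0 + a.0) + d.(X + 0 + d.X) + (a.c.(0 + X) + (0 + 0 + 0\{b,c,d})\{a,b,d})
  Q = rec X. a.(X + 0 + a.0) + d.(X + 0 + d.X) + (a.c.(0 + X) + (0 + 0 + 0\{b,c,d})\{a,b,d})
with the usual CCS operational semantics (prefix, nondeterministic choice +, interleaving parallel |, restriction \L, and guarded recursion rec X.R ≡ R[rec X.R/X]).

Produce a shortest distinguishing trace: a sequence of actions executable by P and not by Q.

b

Reachable graph of P (6 states):
  m0 = rec X. b.(X + 0 + a.0) + d.(X + 0 + d.X) + (a.c.(0 + X) + (0 + 0 + 0\{b,c,d})\{a,b,d}) ⊢ --a--▸ m1, --b--▸ m2, --d--▸ m3
  m1 = c.(0 + (rec X. b.(X + 0 + a.0) + d.(X + 0 + d.X) + (a.c.(0 + X) + (0 + 0 + 0\{b,c,d})\{a,b,d}))) ⊢ --c--▸ m4
  m2 = (rec X. b.(X + 0 + a.0) + d.(X + 0 + d.X) + (a.c.(0 + X) + (0 + 0 + 0\{b,c,d})\{a,b,d})) + 0 + a.0 ⊢ --a--▸ m1, --a--▸ m5, --b--▸ m2, --d--▸ m3
  m3 = (rec X. b.(X + 0 + a.0) + d.(X + 0 + d.X) + (a.c.(0 + X) + (0 + 0 + 0\{b,c,d})\{a,b,d})) + 0 + d.(rec X. b.(X + 0 + a.0) + d.(X + 0 + d.X) + (a.c.(0 + X) + (0 + 0 + 0\{b,c,d})\{a,b,d})) ⊢ --a--▸ m1, --b--▸ m2, --d--▸ m0, --d--▸ m3
  m4 = 0 + (rec X. b.(X + 0 + a.0) + d.(X + 0 + d.X) + (a.c.(0 + X) + (0 + 0 + 0\{b,c,d})\{a,b,d})) ⊢ --a--▸ m1, --b--▸ m2, --d--▸ m3
  m5 = 0 ⊢ ·
Reachable graph of Q (6 states):
  n0 = rec X. a.(X + 0 + a.0) + d.(X + 0 + d.X) + (a.c.(0 + X) + (0 + 0 + 0\{b,c,d})\{a,b,d}) ⊢ --a--▸ n1, --a--▸ n2, --d--▸ n3
  n1 = (rec X. a.(X + 0 + a.0) + d.(X + 0 + d.X) + (a.c.(0 + X) + (0 + 0 + 0\{b,c,d})\{a,b,d})) + 0 + a.0 ⊢ --a--▸ n1, --a--▸ n2, --a--▸ n4, --d--▸ n3
  n2 = c.(0 + (rec X. a.(X + 0 + a.0) + d.(X + 0 + d.X) + (a.c.(0 + X) + (0 + 0 + 0\{b,c,d})\{a,b,d}))) ⊢ --c--▸ n5
  n3 = (rec X. a.(X + 0 + a.0) + d.(X + 0 + d.X) + (a.c.(0 + X) + (0 + 0 + 0\{b,c,d})\{a,b,d})) + 0 + d.(rec X. a.(X + 0 + a.0) + d.(X + 0 + d.X) + (a.c.(0 + X) + (0 + 0 + 0\{b,c,d})\{a,b,d})) ⊢ --a--▸ n1, --a--▸ n2, --d--▸ n0, --d--▸ n3
  n4 = 0 ⊢ ·
  n5 = 0 + (rec X. a.(X + 0 + a.0) + d.(X + 0 + d.X) + (a.c.(0 + X) + (0 + 0 + 0\{b,c,d})\{a,b,d})) ⊢ --a--▸ n1, --a--▸ n2, --d--▸ n3
Trace ⟨b⟩ through P, begin at {m0}:
  [1] b ⇒ {m2}
  P completes σ.
Trace ⟨b⟩ through Q, begin at {n0}:
  [1] b ⇒ no successor for Q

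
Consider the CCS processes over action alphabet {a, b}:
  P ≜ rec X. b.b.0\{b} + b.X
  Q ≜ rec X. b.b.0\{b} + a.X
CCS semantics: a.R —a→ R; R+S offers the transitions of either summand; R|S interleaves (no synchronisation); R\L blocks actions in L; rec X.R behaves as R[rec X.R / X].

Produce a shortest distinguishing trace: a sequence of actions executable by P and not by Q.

P's transition system — 3 states:
  u0 = rec X. b.b.0\{b} + b.X | -b-> u0, -b-> u1
  u1 = b.0\{b} | -b-> u2
  u2 = 0\{b} | (no moves)
Q's transition system — 3 states:
  v0 = rec X. b.b.0\{b} + a.X | -a-> v0, -b-> v1
  v1 = b.0\{b} | -b-> v2
  v2 = 0\{b} | (no moves)
Executing bbb from P (initial set {u0}):
  step 1 (b): {u0, u1}
  step 2 (b): {u0, u1, u2}
  step 3 (b): {u0, u1, u2}
  P completes σ.
Executing bbb from Q (initial set {v0}):
  step 1 (b): {v1}
  step 2 (b): {v2}
  step 3 (b): ∅ (Q stuck)

bbb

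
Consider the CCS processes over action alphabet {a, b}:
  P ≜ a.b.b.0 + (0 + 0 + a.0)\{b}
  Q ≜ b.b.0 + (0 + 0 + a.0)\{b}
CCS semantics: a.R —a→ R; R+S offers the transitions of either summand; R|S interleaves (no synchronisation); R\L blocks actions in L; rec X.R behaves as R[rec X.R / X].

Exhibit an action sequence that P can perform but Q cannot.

ab

P's transition system — 5 states:
  s0 = a.b.b.0 + (0 + 0 + a.0)\{b} ⊢ ··a··> s1, ··a··> s2
  s1 = 0\{b} ⊢ stopped
  s2 = b.b.0 ⊢ ··b··> s3
  s3 = b.0 ⊢ ··b··> s4
  s4 = 0 ⊢ stopped
Q's transition system — 4 states:
  t0 = b.b.0 + (0 + 0 + a.0)\{b} ⊢ ··a··> t1, ··b··> t2
  t1 = 0\{b} ⊢ stopped
  t2 = b.0 ⊢ ··b··> t3
  t3 = 0 ⊢ stopped
Executing ab from P (initial set {s0}):
  step 1 (a): {s1, s2}
  step 2 (b): {s3}
  P completes σ.
Executing ab from Q (initial set {t0}):
  step 1 (a): {t1}
  step 2 (b): ∅ (Q stuck)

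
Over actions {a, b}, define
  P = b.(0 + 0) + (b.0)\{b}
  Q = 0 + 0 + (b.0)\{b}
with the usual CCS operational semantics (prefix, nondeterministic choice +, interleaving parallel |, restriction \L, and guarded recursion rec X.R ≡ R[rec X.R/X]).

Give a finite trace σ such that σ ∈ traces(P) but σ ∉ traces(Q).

LTS(P): 2 reachable states
  s0 = b.(0 + 0) + (b.0)\{b} ⊢ -b-> s1
  s1 = 0 + 0 ⊢ stopped
LTS(Q): 1 reachable states
  t0 = 0 + 0 + (b.0)\{b} ⊢ stopped
Trace ⟨b⟩ through P, begin at {s0}:
  [1] b ⇒ {s1}
  P completes σ.
Trace ⟨b⟩ through Q, begin at {t0}:
  [1] b ⇒ no successor for Q

b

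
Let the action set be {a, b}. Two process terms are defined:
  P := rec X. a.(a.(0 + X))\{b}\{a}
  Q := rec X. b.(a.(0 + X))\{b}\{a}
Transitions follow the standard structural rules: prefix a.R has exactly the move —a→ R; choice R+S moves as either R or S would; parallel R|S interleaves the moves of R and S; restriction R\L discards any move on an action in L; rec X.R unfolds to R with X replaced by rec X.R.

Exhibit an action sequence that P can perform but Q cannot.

Reachable graph of P (2 states):
  s0 = rec X. a.(a.(0 + X))\{b}\{a} ⊢ ··a··> s1
  s1 = (a.(0 + (rec X. a.(a.(0 + X))\{b}\{a})))\{b}\{a} ⊢ ·
Reachable graph of Q (2 states):
  t0 = rec X. b.(a.(0 + X))\{b}\{a} ⊢ ··b··> t1
  t1 = (a.(0 + (rec X. b.(a.(0 + X))\{b}\{a})))\{b}\{a} ⊢ ·
Run σ = ⟨a⟩ on P: start {s0}
  step 1 (a): {s1}
  ✓ P
Run σ = ⟨a⟩ on Q: start {t0}
  step 1 (a): no successor for Q

a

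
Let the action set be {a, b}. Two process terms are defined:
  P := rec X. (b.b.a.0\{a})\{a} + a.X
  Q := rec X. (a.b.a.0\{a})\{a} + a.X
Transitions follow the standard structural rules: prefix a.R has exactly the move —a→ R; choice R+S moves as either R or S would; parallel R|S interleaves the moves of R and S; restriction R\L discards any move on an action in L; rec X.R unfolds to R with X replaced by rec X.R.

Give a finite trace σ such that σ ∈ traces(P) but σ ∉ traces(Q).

Reachable graph of P (3 states):
  u0 = rec X. (b.b.a.0\{a})\{a} + a.X ⊢ -a-> u0, -b-> u1
  u1 = (b.a.0\{a})\{a} ⊢ -b-> u2
  u2 = (a.0\{a})\{a} ⊢ stopped
Reachable graph of Q (1 states):
  v0 = rec X. (a.b.a.0\{a})\{a} + a.X ⊢ -a-> v0
Trace ⟨b⟩ through P, begin at {u0}:
  step 1 (b): {u1}
  ✓ P
Trace ⟨b⟩ through Q, begin at {v0}:
  step 1 (b): no successor for Q

b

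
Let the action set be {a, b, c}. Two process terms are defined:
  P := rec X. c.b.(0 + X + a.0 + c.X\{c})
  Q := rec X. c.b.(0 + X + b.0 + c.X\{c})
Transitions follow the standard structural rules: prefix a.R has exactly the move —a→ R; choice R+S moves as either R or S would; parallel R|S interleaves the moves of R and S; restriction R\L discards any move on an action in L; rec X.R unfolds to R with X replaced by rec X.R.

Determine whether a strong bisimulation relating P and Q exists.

not bisimilar

Reachable graph of P (5 states):
  s0 = rec X. c.b.(0 + X + a.0 + c.X\{c}) | =c=> s1
  s1 = b.(0 + (rec X. c.b.(0 + X + a.0 + c.X\{c})) + a.0 + c.(rec X. c.b.(0 + X + a.0 + c.X\{c}))\{c}) | =b=> s2
  s2 = 0 + (rec X. c.b.(0 + X + a.0 + c.X\{c})) + a.0 + c.(rec X. c.b.(0 + X + a.0 + c.X\{c}))\{c} | =a=> s3, =c=> s1, =c=> s4
  s3 = 0 | ∅
  s4 = (rec X. c.b.(0 + X + a.0 + c.X\{c}))\{c} | ∅
Reachable graph of Q (5 states):
  t0 = rec X. c.b.(0 + X + b.0 + c.X\{c}) | =c=> t1
  t1 = b.(0 + (rec X. c.b.(0 + X + b.0 + c.X\{c})) + b.0 + c.(rec X. c.b.(0 + X + b.0 + c.X\{c}))\{c}) | =b=> t2
  t2 = 0 + (rec X. c.b.(0 + X + b.0 + c.X\{c})) + b.0 + c.(rec X. c.b.(0 + X + b.0 + c.X\{c}))\{c} | =b=> t3, =c=> t1, =c=> t4
  t3 = 0 | ∅
  t4 = (rec X. c.b.(0 + X + b.0 + c.X\{c}))\{c} | ∅
Bisimilarity quotient blocks:
  B0 = {s0}
  B1 = {s1}
  B2 = {s2}
  B3 = {s3, s4, t3, t4}
  B4 = {t0}
  B5 = {t1}
  B6 = {t2}
s0 ∈ B0, t0 ∈ B4 → different blocks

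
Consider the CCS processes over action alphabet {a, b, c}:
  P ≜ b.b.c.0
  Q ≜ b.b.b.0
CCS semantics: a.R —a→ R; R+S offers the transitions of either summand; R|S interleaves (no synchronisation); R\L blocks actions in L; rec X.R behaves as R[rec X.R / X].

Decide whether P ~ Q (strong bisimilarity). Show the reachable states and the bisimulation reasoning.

NO

LTS(P): 4 reachable states
  p0 = b.b.c.0 | ··b··> p1
  p1 = b.c.0 | ··b··> p2
  p2 = c.0 | ··c··> p3
  p3 = 0 | deadlocked
LTS(Q): 4 reachable states
  q0 = b.b.b.0 | ··b··> q1
  q1 = b.b.0 | ··b··> q2
  q2 = b.0 | ··b··> q3
  q3 = 0 | deadlocked
Partition-refinement fixed point:
  B0 = {p0}
  B1 = {p1}
  B2 = {p2}
  B3 = {p3, q3}
  B4 = {q0}
  B5 = {q1}
  B6 = {q2}
p0 ∈ B0, q0 ∈ B4 → different blocks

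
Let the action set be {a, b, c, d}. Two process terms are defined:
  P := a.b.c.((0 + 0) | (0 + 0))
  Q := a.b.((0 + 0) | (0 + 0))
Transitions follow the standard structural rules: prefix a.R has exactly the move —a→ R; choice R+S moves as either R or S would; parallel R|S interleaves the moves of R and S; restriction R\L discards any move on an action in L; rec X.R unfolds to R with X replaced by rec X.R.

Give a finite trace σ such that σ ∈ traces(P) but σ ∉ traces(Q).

P's transition system — 4 states:
  u0 = a.b.c.((0 + 0) | (0 + 0)) ⊢ ··a··> u1
  u1 = b.c.((0 + 0) | (0 + 0)) ⊢ ··b··> u2
  u2 = c.((0 + 0) | (0 + 0)) ⊢ ··c··> u3
  u3 = (0 + 0) | (0 + 0) ⊢ ∅
Q's transition system — 3 states:
  v0 = a.b.((0 + 0) | (0 + 0)) ⊢ ··a··> v1
  v1 = b.((0 + 0) | (0 + 0)) ⊢ ··b··> v2
  v2 = (0 + 0) | (0 + 0) ⊢ ∅
Run σ = ⟨abc⟩ on P: start {u0}
  [1] a ⇒ {u1}
  [2] b ⇒ {u2}
  [3] c ⇒ {u3}
  P completes σ.
Run σ = ⟨abc⟩ on Q: start {v0}
  [1] a ⇒ {v1}
  [2] b ⇒ {v2}
  [3] c ⇒ ∅  — Q cannot continue

abc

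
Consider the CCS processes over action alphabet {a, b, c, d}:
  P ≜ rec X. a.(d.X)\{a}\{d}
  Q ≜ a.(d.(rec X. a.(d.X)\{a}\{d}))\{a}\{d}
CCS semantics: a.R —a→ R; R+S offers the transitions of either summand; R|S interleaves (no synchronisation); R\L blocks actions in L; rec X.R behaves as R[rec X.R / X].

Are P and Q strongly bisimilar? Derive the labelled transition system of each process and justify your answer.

Reachable graph of P (2 states):
  s0 = rec X. a.(d.X)\{a}\{d} → --a--▸ s1
  s1 = (d.(rec X. a.(d.X)\{a}\{d}))\{a}\{d} → stopped
Reachable graph of Q (2 states):
  t0 = a.(d.(rec X. a.(d.X)\{a}\{d}))\{a}\{d} → --a--▸ t1
  t1 = (d.(rec X. a.(d.X)\{a}\{d}))\{a}\{d} → stopped
Bisimilarity quotient blocks:
  B0 = {s0, t0}
  B1 = {s1, t1}
s0 ∈ B0, t0 ∈ B0 → same block

bisimilar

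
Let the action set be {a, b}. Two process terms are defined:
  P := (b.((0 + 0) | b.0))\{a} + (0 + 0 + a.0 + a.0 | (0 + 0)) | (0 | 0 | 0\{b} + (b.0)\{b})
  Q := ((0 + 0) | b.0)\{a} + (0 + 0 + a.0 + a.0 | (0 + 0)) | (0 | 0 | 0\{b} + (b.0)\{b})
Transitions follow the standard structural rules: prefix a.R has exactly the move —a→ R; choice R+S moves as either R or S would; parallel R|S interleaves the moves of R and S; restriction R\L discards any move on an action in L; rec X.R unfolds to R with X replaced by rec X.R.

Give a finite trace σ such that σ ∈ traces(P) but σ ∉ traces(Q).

Reachable graph of P (5 states):
  u0 = (b.((0 + 0) | b.0))\{a} + (0 + 0 + a.0 + a.0 | (0 + 0)) | (0 | 0 | 0\{b} + (b.0)\{b}) ⊢ —a→ u1, —a→ u2, —b→ u3
  u1 = 0 | (0 + 0) | (0 | 0 | 0\{b} + (b.0)\{b}) ⊢ deadlocked
  u2 = 0 | (0 | 0 | 0\{b} + (b.0)\{b}) ⊢ deadlocked
  u3 = ((0 + 0) | b.0)\{a} ⊢ —b→ u4
  u4 = ((0 + 0) | 0)\{a} ⊢ deadlocked
Reachable graph of Q (4 states):
  v0 = ((0 + 0) | b.0)\{a} + (0 + 0 + a.0 + a.0 | (0 + 0)) | (0 | 0 | 0\{b} + (b.0)\{b}) ⊢ —a→ v1, —a→ v2, —b→ v3
  v1 = 0 | (0 + 0) | (0 | 0 | 0\{b} + (b.0)\{b}) ⊢ deadlocked
  v2 = 0 | (0 | 0 | 0\{b} + (b.0)\{b}) ⊢ deadlocked
  v3 = ((0 + 0) | 0)\{a} ⊢ deadlocked
Trace ⟨bb⟩ through P, begin at {u0}:
  [1] b ⇒ {u3}
  [2] b ⇒ {u4}
  P completes σ.
Trace ⟨bb⟩ through Q, begin at {v0}:
  [1] b ⇒ {v3}
  [2] b ⇒ ∅  — Q cannot continue

bb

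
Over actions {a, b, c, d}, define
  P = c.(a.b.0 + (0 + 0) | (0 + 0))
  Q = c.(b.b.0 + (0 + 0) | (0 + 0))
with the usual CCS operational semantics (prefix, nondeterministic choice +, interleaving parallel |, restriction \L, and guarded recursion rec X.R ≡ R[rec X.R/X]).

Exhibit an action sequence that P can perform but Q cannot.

ca

P's transition system — 4 states:
  s0 = c.(a.b.0 + (0 + 0) | (0 + 0)) ⊢ --c--▸ s1
  s1 = a.b.0 + (0 + 0) | (0 + 0) ⊢ --a--▸ s2
  s2 = b.0 ⊢ --b--▸ s3
  s3 = 0 ⊢ deadlocked
Q's transition system — 4 states:
  t0 = c.(b.b.0 + (0 + 0) | (0 + 0)) ⊢ --c--▸ t1
  t1 = b.b.0 + (0 + 0) | (0 + 0) ⊢ --b--▸ t2
  t2 = b.0 ⊢ --b--▸ t3
  t3 = 0 ⊢ deadlocked
Executing ca from P (initial set {s0}):
  after c @ step 1: {s1}
  after a @ step 2: {s2}
  — P admits the full trace.
Executing ca from Q (initial set {t0}):
  after c @ step 1: {t1}
  after a @ step 2: no successor for Q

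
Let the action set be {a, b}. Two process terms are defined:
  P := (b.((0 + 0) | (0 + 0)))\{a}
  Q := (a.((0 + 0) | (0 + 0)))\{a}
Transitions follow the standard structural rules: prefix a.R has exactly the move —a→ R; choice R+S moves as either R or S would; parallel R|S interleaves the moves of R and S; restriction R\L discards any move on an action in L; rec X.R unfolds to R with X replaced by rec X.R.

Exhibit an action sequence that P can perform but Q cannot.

b

LTS(P): 2 reachable states
  s0 = (b.((0 + 0) | (0 + 0)))\{a} :: —b→ s1
  s1 = ((0 + 0) | (0 + 0))\{a} :: ∅
LTS(Q): 1 reachable states
  t0 = (a.((0 + 0) | (0 + 0)))\{a} :: ∅
Executing b from P (initial set {s0}):
  step 1 (b): {s1}
  ✓ P
Executing b from Q (initial set {t0}):
  step 1 (b): ∅  — Q cannot continue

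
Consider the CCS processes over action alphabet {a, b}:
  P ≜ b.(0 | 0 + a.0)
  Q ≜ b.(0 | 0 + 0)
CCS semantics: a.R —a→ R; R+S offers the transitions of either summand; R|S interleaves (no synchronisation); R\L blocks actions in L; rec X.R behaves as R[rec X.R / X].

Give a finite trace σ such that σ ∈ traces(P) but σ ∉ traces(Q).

P's transition system — 3 states:
  m0 = b.(0 | 0 + a.0) | -b-> m1
  m1 = 0 | 0 + a.0 | -a-> m2
  m2 = 0 | stopped
Q's transition system — 2 states:
  n0 = b.(0 | 0 + 0) | -b-> n1
  n1 = 0 | 0 + 0 | stopped
Trace ⟨ba⟩ through P, begin at {m0}:
  after b @ step 1: {m1}
  after a @ step 2: {m2}
  — P admits the full trace.
Trace ⟨ba⟩ through Q, begin at {n0}:
  after b @ step 1: {n1}
  after a @ step 2: no successor for Q

ba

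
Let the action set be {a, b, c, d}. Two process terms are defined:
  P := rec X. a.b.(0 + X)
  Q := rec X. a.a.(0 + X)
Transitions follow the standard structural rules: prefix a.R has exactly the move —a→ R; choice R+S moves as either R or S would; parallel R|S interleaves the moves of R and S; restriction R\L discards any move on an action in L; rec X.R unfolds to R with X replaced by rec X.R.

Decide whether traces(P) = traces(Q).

Reachable graph of P (3 states):
  m0 = rec X. a.b.(0 + X) | =a=> m1
  m1 = b.(0 + (rec X. a.b.(0 + X))) | =b=> m2
  m2 = 0 + (rec X. a.b.(0 + X)) | =a=> m1
Reachable graph of Q (3 states):
  n0 = rec X. a.a.(0 + X) | =a=> n1
  n1 = a.(0 + (rec X. a.a.(0 + X))) | =a=> n2
  n2 = 0 + (rec X. a.a.(0 + X)) | =a=> n1
Run σ = ⟨ab⟩ on P: start {m0}
  step 1 (a): {m1}
  step 2 (b): {m2}
  ✓ P
Run σ = ⟨ab⟩ on Q: start {n0}
  step 1 (a): {n1}
  step 2 (b): ∅ (Q stuck)

NO — witness ⟨ab⟩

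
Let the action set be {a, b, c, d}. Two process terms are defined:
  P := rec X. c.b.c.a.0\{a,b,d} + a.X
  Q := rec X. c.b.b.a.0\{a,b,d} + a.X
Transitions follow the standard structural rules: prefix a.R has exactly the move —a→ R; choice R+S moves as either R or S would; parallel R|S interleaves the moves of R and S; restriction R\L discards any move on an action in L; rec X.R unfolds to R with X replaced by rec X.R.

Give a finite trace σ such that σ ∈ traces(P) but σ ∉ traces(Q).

cbc

LTS(P): 5 reachable states
  p0 = rec X. c.b.c.a.0\{a,b,d} + a.X ⊢ —a→ p0, —c→ p1
  p1 = b.c.a.0\{a,b,d} ⊢ —b→ p2
  p2 = c.a.0\{a,b,d} ⊢ —c→ p3
  p3 = a.0\{a,b,d} ⊢ —a→ p4
  p4 = 0\{a,b,d} ⊢ ∅
LTS(Q): 5 reachable states
  q0 = rec X. c.b.b.a.0\{a,b,d} + a.X ⊢ —a→ q0, —c→ q1
  q1 = b.b.a.0\{a,b,d} ⊢ —b→ q2
  q2 = b.a.0\{a,b,d} ⊢ —b→ q3
  q3 = a.0\{a,b,d} ⊢ —a→ q4
  q4 = 0\{a,b,d} ⊢ ∅
Trace ⟨cbc⟩ through P, begin at {p0}:
  step 1 (c): {p1}
  step 2 (b): {p2}
  step 3 (c): {p3}
  ✓ P
Trace ⟨cbc⟩ through Q, begin at {q0}:
  step 1 (c): {q1}
  step 2 (b): {q2}
  step 3 (c): ∅ (Q stuck)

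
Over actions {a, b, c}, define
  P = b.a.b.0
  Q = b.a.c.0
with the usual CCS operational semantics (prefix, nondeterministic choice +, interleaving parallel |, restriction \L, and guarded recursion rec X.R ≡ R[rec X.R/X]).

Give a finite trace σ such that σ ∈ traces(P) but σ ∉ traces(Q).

bab

P's transition system — 4 states:
  u0 = b.a.b.0 | --b--▸ u1
  u1 = a.b.0 | --a--▸ u2
  u2 = b.0 | --b--▸ u3
  u3 = 0 | stopped
Q's transition system — 4 states:
  v0 = b.a.c.0 | --b--▸ v1
  v1 = a.c.0 | --a--▸ v2
  v2 = c.0 | --c--▸ v3
  v3 = 0 | stopped
Run σ = ⟨bab⟩ on P: start {u0}
  [1] b ⇒ {u1}
  [2] a ⇒ {u2}
  [3] b ⇒ {u3}
  — P admits the full trace.
Run σ = ⟨bab⟩ on Q: start {v0}
  [1] b ⇒ {v1}
  [2] a ⇒ {v2}
  [3] b ⇒ ∅  — Q cannot continue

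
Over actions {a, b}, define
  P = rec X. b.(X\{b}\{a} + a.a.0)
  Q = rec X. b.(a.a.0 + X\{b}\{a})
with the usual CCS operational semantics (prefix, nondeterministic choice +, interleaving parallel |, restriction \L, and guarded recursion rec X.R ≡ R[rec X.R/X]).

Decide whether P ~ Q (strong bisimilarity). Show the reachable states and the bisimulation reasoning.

YES

LTS(P): 4 reachable states
  m0 = rec X. b.(X\{b}\{a} + a.a.0) :: ··b··> m1
  m1 = (rec X. b.(X\{b}\{a} + a.a.0))\{b}\{a} + a.a.0 :: ··a··> m2
  m2 = a.0 :: ··a··> m3
  m3 = 0 :: ·
LTS(Q): 4 reachable states
  n0 = rec X. b.(a.a.0 + X\{b}\{a}) :: ··b··> n1
  n1 = a.a.0 + (rec X. b.(a.a.0 + X\{b}\{a}))\{b}\{a} :: ··a··> n2
  n2 = a.0 :: ··a··> n3
  n3 = 0 :: ·
Bisimilarity quotient blocks:
  B0 = {m0, n0}
  B1 = {m1, n1}
  B2 = {m2, n2}
  B3 = {m3, n3}
m0 ∈ B0, n0 ∈ B0 → same block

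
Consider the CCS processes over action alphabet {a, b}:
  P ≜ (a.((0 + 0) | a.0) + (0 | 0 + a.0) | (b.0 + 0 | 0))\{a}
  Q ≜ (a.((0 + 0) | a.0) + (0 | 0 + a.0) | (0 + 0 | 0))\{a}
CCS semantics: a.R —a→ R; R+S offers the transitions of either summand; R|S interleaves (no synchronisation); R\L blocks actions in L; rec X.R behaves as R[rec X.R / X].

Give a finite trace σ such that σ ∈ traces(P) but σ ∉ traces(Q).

b

P's transition system — 2 states:
  p0 = (a.((0 + 0) | a.0) + (0 | 0 + a.0) | (b.0 + 0 | 0))\{a} :: --b--▸ p1
  p1 = ((0 | 0 + a.0) | 0)\{a} :: (no moves)
Q's transition system — 1 states:
  q0 = (a.((0 + 0) | a.0) + (0 | 0 + a.0) | (0 + 0 | 0))\{a} :: (no moves)
Trace ⟨b⟩ through P, begin at {p0}:
  step 1 (b): {p1}
  — P admits the full trace.
Trace ⟨b⟩ through Q, begin at {q0}:
  step 1 (b): no successor for Q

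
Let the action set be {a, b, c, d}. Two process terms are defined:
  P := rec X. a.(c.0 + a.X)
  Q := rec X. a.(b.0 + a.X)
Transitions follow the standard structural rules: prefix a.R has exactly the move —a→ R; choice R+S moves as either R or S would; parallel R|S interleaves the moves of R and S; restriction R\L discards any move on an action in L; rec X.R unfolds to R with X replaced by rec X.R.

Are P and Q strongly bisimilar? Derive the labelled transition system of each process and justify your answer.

P's transition system — 3 states:
  m0 = rec X. a.(c.0 + a.X) | --a--▸ m1
  m1 = c.0 + a.(rec X. a.(c.0 + a.X)) | --a--▸ m0, --c--▸ m2
  m2 = 0 | deadlocked
Q's transition system — 3 states:
  n0 = rec X. a.(b.0 + a.X) | --a--▸ n1
  n1 = b.0 + a.(rec X. a.(b.0 + a.X)) | --a--▸ n0, --b--▸ n2
  n2 = 0 | deadlocked
Bisimilarity quotient blocks:
  B0 = {m0}
  B1 = {m1}
  B2 = {m2, n2}
  B3 = {n0}
  B4 = {n1}
m0 ∈ B0, n0 ∈ B3 → different blocks

P ≁ Q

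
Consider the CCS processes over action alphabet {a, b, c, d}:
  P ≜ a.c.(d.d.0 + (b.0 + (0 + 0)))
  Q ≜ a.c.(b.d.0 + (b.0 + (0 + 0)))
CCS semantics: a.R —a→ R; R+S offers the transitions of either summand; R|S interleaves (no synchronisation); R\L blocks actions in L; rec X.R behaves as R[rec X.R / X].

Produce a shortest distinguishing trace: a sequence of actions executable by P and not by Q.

acd

P's transition system — 5 states:
  s0 = a.c.(d.d.0 + (b.0 + (0 + 0))) → -a-> s1
  s1 = c.(d.d.0 + (b.0 + (0 + 0))) → -c-> s2
  s2 = d.d.0 + (b.0 + (0 + 0)) → -b-> s3, -d-> s4
  s3 = 0 → deadlocked
  s4 = d.0 → -d-> s3
Q's transition system — 5 states:
  t0 = a.c.(b.d.0 + (b.0 + (0 + 0))) → -a-> t1
  t1 = c.(b.d.0 + (b.0 + (0 + 0))) → -c-> t2
  t2 = b.d.0 + (b.0 + (0 + 0)) → -b-> t3, -b-> t4
  t3 = 0 → deadlocked
  t4 = d.0 → -d-> t3
Run σ = ⟨acd⟩ on P: start {s0}
  [1] a ⇒ {s1}
  [2] c ⇒ {s2}
  [3] d ⇒ {s4}
  P completes σ.
Run σ = ⟨acd⟩ on Q: start {t0}
  [1] a ⇒ {t1}
  [2] c ⇒ {t2}
  [3] d ⇒ ∅  — Q cannot continue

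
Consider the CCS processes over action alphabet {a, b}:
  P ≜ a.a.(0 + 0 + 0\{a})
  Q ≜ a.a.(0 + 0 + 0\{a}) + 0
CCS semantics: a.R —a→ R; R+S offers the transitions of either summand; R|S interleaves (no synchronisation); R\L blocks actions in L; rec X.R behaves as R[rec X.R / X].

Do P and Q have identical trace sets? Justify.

YES

P's transition system — 3 states:
  u0 = a.a.(0 + 0 + 0\{a}) → --a--▸ u1
  u1 = a.(0 + 0 + 0\{a}) → --a--▸ u2
  u2 = 0 + 0 + 0\{a} → stopped
Q's transition system — 3 states:
  v0 = a.a.(0 + 0 + 0\{a}) + 0 → --a--▸ v1
  v1 = a.(0 + 0 + 0\{a}) → --a--▸ v2
  v2 = 0 + 0 + 0\{a} → stopped
Bisimilarity quotient blocks:
  B0 = {u0, v0}
  B1 = {u1, v1}
  B2 = {u2, v2}
u0 ∈ B0, v0 ∈ B0 → same block
Bisimilar ⇒ trace-equivalent.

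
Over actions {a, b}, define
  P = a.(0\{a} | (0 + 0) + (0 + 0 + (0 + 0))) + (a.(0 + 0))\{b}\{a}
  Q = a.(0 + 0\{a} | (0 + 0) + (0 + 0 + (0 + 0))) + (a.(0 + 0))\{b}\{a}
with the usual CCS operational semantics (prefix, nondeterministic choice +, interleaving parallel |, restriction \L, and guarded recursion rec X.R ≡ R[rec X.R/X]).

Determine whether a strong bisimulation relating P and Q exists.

P's transition system — 2 states:
  p0 = a.(0\{a} | (0 + 0) + (0 + 0 + (0 + 0))) + (a.(0 + 0))\{b}\{a} has moves -a-> p1
  p1 = 0\{a} | (0 + 0) + (0 + 0 + (0 + 0)) has moves deadlocked
Q's transition system — 2 states:
  q0 = a.(0 + 0\{a} | (0 + 0) + (0 + 0 + (0 + 0))) + (a.(0 + 0))\{b}\{a} has moves -a-> q1
  q1 = 0 + 0\{a} | (0 + 0) + (0 + 0 + (0 + 0)) has moves deadlocked
Partition-refinement fixed point:
  B0 = {p0, q0}
  B1 = {p1, q1}
p0 ∈ B0, q0 ∈ B0 → same block

YES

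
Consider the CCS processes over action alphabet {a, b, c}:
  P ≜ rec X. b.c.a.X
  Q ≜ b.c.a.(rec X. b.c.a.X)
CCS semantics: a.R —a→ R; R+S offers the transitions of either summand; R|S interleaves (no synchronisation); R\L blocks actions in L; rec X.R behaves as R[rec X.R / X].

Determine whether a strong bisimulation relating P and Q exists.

P ~ Q

P's transition system — 3 states:
  m0 = rec X. b.c.a.X :: --b--▸ m1
  m1 = c.a.(rec X. b.c.a.X) :: --c--▸ m2
  m2 = a.(rec X. b.c.a.X) :: --a--▸ m0
Q's transition system — 4 states:
  n0 = b.c.a.(rec X. b.c.a.X) :: --b--▸ n1
  n1 = c.a.(rec X. b.c.a.X) :: --c--▸ n2
  n2 = a.(rec X. b.c.a.X) :: --a--▸ n3
  n3 = rec X. b.c.a.X :: --b--▸ n1
Partition-refinement fixed point:
  B0 = {m0, n0, n3}
  B1 = {m1, n1}
  B2 = {m2, n2}
m0 ∈ B0, n0 ∈ B0 → same block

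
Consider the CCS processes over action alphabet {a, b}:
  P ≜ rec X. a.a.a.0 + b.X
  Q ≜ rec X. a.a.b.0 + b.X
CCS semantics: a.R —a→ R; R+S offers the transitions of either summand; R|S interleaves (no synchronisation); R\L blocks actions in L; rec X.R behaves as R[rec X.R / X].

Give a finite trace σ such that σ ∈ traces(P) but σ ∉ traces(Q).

aaa

LTS(P): 4 reachable states
  u0 = rec X. a.a.a.0 + b.X has moves -a-> u1, -b-> u0
  u1 = a.a.0 has moves -a-> u2
  u2 = a.0 has moves -a-> u3
  u3 = 0 has moves deadlocked
LTS(Q): 4 reachable states
  v0 = rec X. a.a.b.0 + b.X has moves -a-> v1, -b-> v0
  v1 = a.b.0 has moves -a-> v2
  v2 = b.0 has moves -b-> v3
  v3 = 0 has moves deadlocked
Run σ = ⟨aaa⟩ on P: start {u0}
  step 1 (a): {u1}
  step 2 (a): {u2}
  step 3 (a): {u3}
  ✓ P
Run σ = ⟨aaa⟩ on Q: start {v0}
  step 1 (a): {v1}
  step 2 (a): {v2}
  step 3 (a): ∅ (Q stuck)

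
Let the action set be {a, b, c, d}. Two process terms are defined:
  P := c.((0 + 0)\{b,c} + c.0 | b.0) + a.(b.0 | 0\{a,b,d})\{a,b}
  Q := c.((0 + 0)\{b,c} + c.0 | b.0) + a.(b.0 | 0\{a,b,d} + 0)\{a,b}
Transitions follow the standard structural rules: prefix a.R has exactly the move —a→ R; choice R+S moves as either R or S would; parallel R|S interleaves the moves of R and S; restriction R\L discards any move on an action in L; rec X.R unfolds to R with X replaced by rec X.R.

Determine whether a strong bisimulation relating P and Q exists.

P's transition system — 6 states:
  p0 = c.((0 + 0)\{b,c} + c.0 | b.0) + a.(b.0 | 0\{a,b,d})\{a,b} | --a--▸ p1, --c--▸ p2
  p1 = (b.0 | 0\{a,b,d})\{a,b} | stopped
  p2 = (0 + 0)\{b,c} + c.0 | b.0 | --b--▸ p3, --c--▸ p4
  p3 = c.0 | 0 | --c--▸ p5
  p4 = 0 | b.0 | --b--▸ p5
  p5 = 0 | 0 | stopped
Q's transition system — 6 states:
  q0 = c.((0 + 0)\{b,c} + c.0 | b.0) + a.(b.0 | 0\{a,b,d} + 0)\{a,b} | --a--▸ q1, --c--▸ q2
  q1 = (b.0 | 0\{a,b,d} + 0)\{a,b} | stopped
  q2 = (0 + 0)\{b,c} + c.0 | b.0 | --b--▸ q3, --c--▸ q4
  q3 = c.0 | 0 | --c--▸ q5
  q4 = 0 | b.0 | --b--▸ q5
  q5 = 0 | 0 | stopped
Bisimilarity quotient blocks:
  B0 = {p0, q0}
  B1 = {p1, p5, q1, q5}
  B2 = {p2, q2}
  B3 = {p4, q4}
  B4 = {p3, q3}
p0 ∈ B0, q0 ∈ B0 → same block

bisimilar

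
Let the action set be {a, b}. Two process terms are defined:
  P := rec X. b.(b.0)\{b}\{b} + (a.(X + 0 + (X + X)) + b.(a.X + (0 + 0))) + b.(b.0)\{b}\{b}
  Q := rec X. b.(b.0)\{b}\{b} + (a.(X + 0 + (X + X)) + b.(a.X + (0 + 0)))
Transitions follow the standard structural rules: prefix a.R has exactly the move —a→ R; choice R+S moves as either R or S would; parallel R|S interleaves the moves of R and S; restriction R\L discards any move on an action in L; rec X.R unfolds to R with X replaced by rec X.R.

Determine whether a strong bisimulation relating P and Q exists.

P ~ Q

Reachable graph of P (4 states):
  u0 = rec X. b.(b.0)\{b}\{b} + (a.(X + 0 + (X + X)) + b.(a.X + (0 + 0))) + b.(b.0)\{b}\{b} has moves --a--▸ u1, --b--▸ u2, --b--▸ u3
  u1 = (rec X. b.(b.0)\{b}\{b} + (a.(X + 0 + (X + X)) + b.(a.X + (0 + 0))) + b.(b.0)\{b}\{b}) + 0 + ((rec X. b.(b.0)\{b}\{b} + (a.(X + 0 + (X + X)) + b.(a.X + (0 + 0))) + b.(b.0)\{b}\{b}) + (rec X. b.(b.0)\{b}\{b} + (a.(X + 0 + (X + X)) + b.(a.X + (0 + 0))) + b.(b.0)\{b}\{b})) has moves --a--▸ u1, --b--▸ u2, --b--▸ u3
  u2 = (b.0)\{b}\{b} has moves (no moves)
  u3 = a.(rec X. b.(b.0)\{b}\{b} + (a.(X + 0 + (X + X)) + b.(a.X + (0 + 0))) + b.(b.0)\{b}\{b}) + (0 + 0) has moves --a--▸ u0
Reachable graph of Q (4 states):
  v0 = rec X. b.(b.0)\{b}\{b} + (a.(X + 0 + (X + X)) + b.(a.X + (0 + 0))) has moves --a--▸ v1, --b--▸ v2, --b--▸ v3
  v1 = (rec X. b.(b.0)\{b}\{b} + (a.(X + 0 + (X + X)) + b.(a.X + (0 + 0)))) + 0 + ((rec X. b.(b.0)\{b}\{b} + (a.(X + 0 + (X + X)) + b.(a.X + (0 + 0)))) + (rec X. b.(b.0)\{b}\{b} + (a.(X + 0 + (X + X)) + b.(a.X + (0 + 0))))) has moves --a--▸ v1, --b--▸ v2, --b--▸ v3
  v2 = (b.0)\{b}\{b} has moves (no moves)
  v3 = a.(rec X. b.(b.0)\{b}\{b} + (a.(X + 0 + (X + X)) + b.(a.X + (0 + 0)))) + (0 + 0) has moves --a--▸ v0
Coarsest stable partition (strong bisimilarity classes):
  B0 = {u0, u1, v0, v1}
  B1 = {u2, v2}
  B2 = {u3, v3}
u0 ∈ B0, v0 ∈ B0 → same block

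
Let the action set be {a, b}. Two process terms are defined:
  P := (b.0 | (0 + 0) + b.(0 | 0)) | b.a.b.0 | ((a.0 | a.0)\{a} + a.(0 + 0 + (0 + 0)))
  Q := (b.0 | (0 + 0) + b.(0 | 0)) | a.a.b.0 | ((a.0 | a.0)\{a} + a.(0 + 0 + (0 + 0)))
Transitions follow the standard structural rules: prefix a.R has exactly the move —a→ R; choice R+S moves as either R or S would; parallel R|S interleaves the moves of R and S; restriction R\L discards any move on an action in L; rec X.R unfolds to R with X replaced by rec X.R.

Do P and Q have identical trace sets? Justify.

NO — witness ⟨bb⟩

Reachable graph of P (24 states):
  p0 = (b.0 | (0 + 0) + b.(0 | 0)) | b.a.b.0 | ((a.0 | a.0)\{a} + a.(0 + 0 + (0 + 0))) :: --a--▸ p1, --b--▸ p2, --b--▸ p3, --b--▸ p4
  p1 = (b.0 | (0 + 0) + b.(0 | 0)) | b.a.b.0 | (0 + 0 + (0 + 0)) :: --b--▸ p5, --b--▸ p6, --b--▸ p7
  p2 = (b.0 | (0 + 0) + b.(0 | 0)) | a.b.0 | ((a.0 | a.0)\{a} + a.(0 + 0 + (0 + 0))) :: --a--▸ p5, --a--▸ p8, --b--▸ p10, --b--▸ p9
  p3 = 0 | (0 + 0) | b.a.b.0 | ((a.0 | a.0)\{a} + a.(0 + 0 + (0 + 0))) :: --a--▸ p6, --b--▸ p9
  p4 = 0 | 0 | b.a.b.0 | ((a.0 | a.0)\{a} + a.(0 + 0 + (0 + 0))) :: --a--▸ p7, --b--▸ p10
  p5 = (b.0 | (0 + 0) + b.(0 | 0)) | a.b.0 | (0 + 0 + (0 + 0)) :: --a--▸ p11, --b--▸ p12, --b--▸ p13
  p6 = 0 | (0 + 0) | b.a.b.0 | (0 + 0 + (0 + 0)) :: --b--▸ p12
  p7 = 0 | 0 | b.a.b.0 | (0 + 0 + (0 + 0)) :: --b--▸ p13
  p8 = (b.0 | (0 + 0) + b.(0 | 0)) | b.0 | ((a.0 | a.0)\{a} + a.(0 + 0 + (0 + 0))) :: --a--▸ p11, --b--▸ p14, --b--▸ p15, --b--▸ p16
  p9 = 0 | (0 + 0) | a.b.0 | ((a.0 | a.0)\{a} + a.(0 + 0 + (0 + 0))) :: --a--▸ p12, --a--▸ p15
  p10 = 0 | 0 | a.b.0 | ((a.0 | a.0)\{a} + a.(0 + 0 + (0 + 0))) :: --a--▸ p13, --a--▸ p16
  p11 = (b.0 | (0 + 0) + b.(0 | 0)) | b.0 | (0 + 0 + (0 + 0)) :: --b--▸ p17, --b--▸ p18, --b--▸ p19
  p12 = 0 | (0 + 0) | a.b.0 | (0 + 0 + (0 + 0)) :: --a--▸ p18
  p13 = 0 | 0 | a.b.0 | (0 + 0 + (0 + 0)) :: --a--▸ p19
  p14 = (b.0 | (0 + 0) + b.(0 | 0)) | 0 | ((a.0 | a.0)\{a} + a.(0 + 0 + (0 + 0))) :: --a--▸ p17, --b--▸ p20, --b--▸ p21
  p15 = 0 | (0 + 0) | b.0 | ((a.0 | a.0)\{a} + a.(0 + 0 + (0 + 0))) :: --a--▸ p18, --b--▸ p20
  p16 = 0 | 0 | b.0 | ((a.0 | a.0)\{a} + a.(0 + 0 + (0 + 0))) :: --a--▸ p19, --b--▸ p21
  p17 = (b.0 | (0 + 0) + b.(0 | 0)) | 0 | (0 + 0 + (0 + 0)) :: --b--▸ p22, --b--▸ p23
  p18 = 0 | (0 + 0) | b.0 | (0 + 0 + (0 + 0)) :: --b--▸ p22
  p19 = 0 | 0 | b.0 | (0 + 0 + (0 + 0)) :: --b--▸ p23
  p20 = 0 | (0 + 0) | 0 | ((a.0 | a.0)\{a} + a.(0 + 0 + (0 + 0))) :: --a--▸ p22
  p21 = 0 | 0 | 0 | ((a.0 | a.0)\{a} + a.(0 + 0 + (0 + 0))) :: --a--▸ p23
  p22 = 0 | (0 + 0) | 0 | (0 + 0 + (0 + 0)) :: ∅
  p23 = 0 | 0 | 0 | (0 + 0 + (0 + 0)) :: ∅
Reachable graph of Q (24 states):
  q0 = (b.0 | (0 + 0) + b.(0 | 0)) | a.a.b.0 | ((a.0 | a.0)\{a} + a.(0 + 0 + (0 + 0))) :: --a--▸ q1, --a--▸ q2, --b--▸ q3, --b--▸ q4
  q1 = (b.0 | (0 + 0) + b.(0 | 0)) | a.a.b.0 | (0 + 0 + (0 + 0)) :: --a--▸ q5, --b--▸ q6, --b--▸ q7
  q2 = (b.0 | (0 + 0) + b.(0 | 0)) | a.b.0 | ((a.0 | a.0)\{a} + a.(0 + 0 + (0 + 0))) :: --a--▸ q5, --a--▸ q8, --b--▸ q10, --b--▸ q9
  q3 = 0 | (0 + 0) | a.a.b.0 | ((a.0 | a.0)\{a} + a.(0 + 0 + (0 + 0))) :: --a--▸ q6, --a--▸ q9
  q4 = 0 | 0 | a.a.b.0 | ((a.0 | a.0)\{a} + a.(0 + 0 + (0 + 0))) :: --a--▸ q10, --a--▸ q7
  q5 = (b.0 | (0 + 0) + b.(0 | 0)) | a.b.0 | (0 + 0 + (0 + 0)) :: --a--▸ q11, --b--▸ q12, --b--▸ q13
  q6 = 0 | (0 + 0) | a.a.b.0 | (0 + 0 + (0 + 0)) :: --a--▸ q12
  q7 = 0 | 0 | a.a.b.0 | (0 + 0 + (0 + 0)) :: --a--▸ q13
  q8 = (b.0 | (0 + 0) + b.(0 | 0)) | b.0 | ((a.0 | a.0)\{a} + a.(0 + 0 + (0 + 0))) :: --a--▸ q11, --b--▸ q14, --b--▸ q15, --b--▸ q16
  q9 = 0 | (0 + 0) | a.b.0 | ((a.0 | a.0)\{a} + a.(0 + 0 + (0 + 0))) :: --a--▸ q12, --a--▸ q15
  q10 = 0 | 0 | a.b.0 | ((a.0 | a.0)\{a} + a.(0 + 0 + (0 + 0))) :: --a--▸ q13, --a--▸ q16
  q11 = (b.0 | (0 + 0) + b.(0 | 0)) | b.0 | (0 + 0 + (0 + 0)) :: --b--▸ q17, --b--▸ q18, --b--▸ q19
  q12 = 0 | (0 + 0) | a.b.0 | (0 + 0 + (0 + 0)) :: --a--▸ q18
  q13 = 0 | 0 | a.b.0 | (0 + 0 + (0 + 0)) :: --a--▸ q19
  q14 = (b.0 | (0 + 0) + b.(0 | 0)) | 0 | ((a.0 | a.0)\{a} + a.(0 + 0 + (0 + 0))) :: --a--▸ q17, --b--▸ q20, --b--▸ q21
  q15 = 0 | (0 + 0) | b.0 | ((a.0 | a.0)\{a} + a.(0 + 0 + (0 + 0))) :: --a--▸ q18, --b--▸ q20
  q16 = 0 | 0 | b.0 | ((a.0 | a.0)\{a} + a.(0 + 0 + (0 + 0))) :: --a--▸ q19, --b--▸ q21
  q17 = (b.0 | (0 + 0) + b.(0 | 0)) | 0 | (0 + 0 + (0 + 0)) :: --b--▸ q22, --b--▸ q23
  q18 = 0 | (0 + 0) | b.0 | (0 + 0 + (0 + 0)) :: --b--▸ q22
  q19 = 0 | 0 | b.0 | (0 + 0 + (0 + 0)) :: --b--▸ q23
  q20 = 0 | (0 + 0) | 0 | ((a.0 | a.0)\{a} + a.(0 + 0 + (0 + 0))) :: --a--▸ q22
  q21 = 0 | 0 | 0 | ((a.0 | a.0)\{a} + a.(0 + 0 + (0 + 0))) :: --a--▸ q23
  q22 = 0 | (0 + 0) | 0 | (0 + 0 + (0 + 0)) :: ∅
  q23 = 0 | 0 | 0 | (0 + 0 + (0 + 0)) :: ∅
Trace ⟨bb⟩ through P, begin at {p0}:
  [1] b ⇒ {p2, p3, p4}
  [2] b ⇒ {p10, p9}
  P completes σ.
Trace ⟨bb⟩ through Q, begin at {q0}:
  [1] b ⇒ {q3, q4}
  [2] b ⇒ no successor for Q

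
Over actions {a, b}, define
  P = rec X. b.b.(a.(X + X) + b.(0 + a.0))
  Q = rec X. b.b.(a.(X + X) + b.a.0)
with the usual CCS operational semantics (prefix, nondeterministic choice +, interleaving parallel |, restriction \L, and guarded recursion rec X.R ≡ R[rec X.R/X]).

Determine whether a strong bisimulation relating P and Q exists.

LTS(P): 6 reachable states
  m0 = rec X. b.b.(a.(X + X) + b.(0 + a.0)) | --b--▸ m1
  m1 = b.(a.((rec X. b.b.(a.(X + X) + b.(0 + a.0))) + (rec X. b.b.(a.(X + X) + b.(0 + a.0)))) + b.(0 + a.0)) | --b--▸ m2
  m2 = a.((rec X. b.b.(a.(X + X) + b.(0 + a.0))) + (rec X. b.b.(a.(X + X) + b.(0 + a.0)))) + b.(0 + a.0) | --a--▸ m3, --b--▸ m4
  m3 = (rec X. b.b.(a.(X + X) + b.(0 + a.0))) + (rec X. b.b.(a.(X + X) + b.(0 + a.0))) | --b--▸ m1
  m4 = 0 + a.0 | --a--▸ m5
  m5 = 0 | deadlocked
LTS(Q): 6 reachable states
  n0 = rec X. b.b.(a.(X + X) + b.a.0) | --b--▸ n1
  n1 = b.(a.((rec X. b.b.(a.(X + X) + b.a.0)) + (rec X. b.b.(a.(X + X) + b.a.0))) + b.a.0) | --b--▸ n2
  n2 = a.((rec X. b.b.(a.(X + X) + b.a.0)) + (rec X. b.b.(a.(X + X) + b.a.0))) + b.a.0 | --a--▸ n3, --b--▸ n4
  n3 = (rec X. b.b.(a.(X + X) + b.a.0)) + (rec X. b.b.(a.(X + X) + b.a.0)) | --b--▸ n1
  n4 = a.0 | --a--▸ n5
  n5 = 0 | deadlocked
Coarsest stable partition (strong bisimilarity classes):
  B0 = {m0, m3, n0, n3}
  B1 = {m1, n1}
  B2 = {m2, n2}
  B3 = {m4, n4}
  B4 = {m5, n5}
m0 ∈ B0, n0 ∈ B0 → same block

YES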